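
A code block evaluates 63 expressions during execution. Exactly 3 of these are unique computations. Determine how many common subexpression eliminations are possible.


CSE count = total expressions - unique expressions
= 63 - 3 = 60

60


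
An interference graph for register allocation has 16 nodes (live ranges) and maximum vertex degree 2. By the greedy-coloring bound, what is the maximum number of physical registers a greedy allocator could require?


Greedy coloring never needs more than (max_degree + 1) colors: when coloring a vertex, at most max_degree neighbors are already colored.
Upper bound = 2 + 1 = 3

3


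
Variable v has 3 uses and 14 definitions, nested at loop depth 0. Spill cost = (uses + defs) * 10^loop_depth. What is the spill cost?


uses + defs = 3 + 14 = 17
10^0 = 1
Spill cost = 17 * 1 = 17

17


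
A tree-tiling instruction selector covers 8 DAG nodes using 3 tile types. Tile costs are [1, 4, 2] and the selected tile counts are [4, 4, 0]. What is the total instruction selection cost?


Total cost = sum(count_i * cost_i)
= 4*1 + 4*4 + 0*2
= 20

20


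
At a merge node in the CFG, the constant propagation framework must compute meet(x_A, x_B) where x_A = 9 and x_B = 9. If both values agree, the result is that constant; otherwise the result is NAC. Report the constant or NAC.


Meet operation: if both paths give the same constant, result is that constant; if they differ, result is NAC (not-a-constant).
Path A: 9, Path B: 9 -> equal
Result: constant -> 9

9


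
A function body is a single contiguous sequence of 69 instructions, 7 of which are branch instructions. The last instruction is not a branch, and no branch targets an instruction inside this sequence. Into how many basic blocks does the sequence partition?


With no in-sequence branch targets, the leaders are the first instruction plus the instruction after each branch.
Number of basic blocks = branches + 1
= 7 + 1 = 8

8


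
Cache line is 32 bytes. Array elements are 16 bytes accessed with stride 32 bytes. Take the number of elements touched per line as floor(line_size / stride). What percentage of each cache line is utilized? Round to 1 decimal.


Elements per cache line = floor(32 / 32) = 1
Bytes used = 1 * 16 = 16
Utilization = 16 / 32 * 100 = 50.0%

50.0


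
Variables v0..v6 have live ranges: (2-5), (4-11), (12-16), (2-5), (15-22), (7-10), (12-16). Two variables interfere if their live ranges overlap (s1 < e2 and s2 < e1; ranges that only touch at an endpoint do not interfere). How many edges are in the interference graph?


Check all pairs for overlapping intervals.
Two intervals (s1,e1) and (s2,e2) overlap if s1 < e2 and s2 < e1.
v0 (2-5) vs v1..v6: overlaps v1, v3 -> 2
v1 (4-11) vs v2..v6: overlaps v3, v5 -> 2
v2 (12-16) vs v3..v6: overlaps v4, v6 -> 2
v3 (2-5) vs v4..v6: overlaps none -> 0
v4 (15-22) vs v5..v6: overlaps v6 -> 1
v5 (7-10) vs v6: overlaps none -> 0
Total overlapping pairs = 2 + 2 + 2 + 0 + 1 + 0 = 7

7


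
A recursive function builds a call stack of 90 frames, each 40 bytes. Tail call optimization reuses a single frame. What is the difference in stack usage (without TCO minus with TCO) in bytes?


Without TCO: 90 * 40 = 3600 bytes
With TCO: reuse 1 frame = 40 bytes
Savings = 3600 - 40 = 3560

3560


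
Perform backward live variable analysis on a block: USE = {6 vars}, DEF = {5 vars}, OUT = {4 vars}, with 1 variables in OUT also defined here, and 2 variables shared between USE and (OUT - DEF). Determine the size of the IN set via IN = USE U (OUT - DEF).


OUT - DEF: 4 - 1 = 3
|IN| = |USE| + |OUT - DEF| - |USE ∩ (OUT - DEF)| = 6 + 3 - 2 = 7

7


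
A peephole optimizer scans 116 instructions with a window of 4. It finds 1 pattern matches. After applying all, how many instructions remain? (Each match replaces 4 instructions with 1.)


Each match removes 3 instructions.
Total removed = 1 * 3 = 3
Remaining = 116 - 3 = 113

113


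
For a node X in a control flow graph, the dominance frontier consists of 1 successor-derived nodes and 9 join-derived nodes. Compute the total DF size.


DF(X) = direct successor contributions + join point contributions
= 1 + 9 = 10

10


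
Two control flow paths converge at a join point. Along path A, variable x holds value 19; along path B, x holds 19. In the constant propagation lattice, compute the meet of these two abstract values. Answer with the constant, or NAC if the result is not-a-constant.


Meet operation: if both paths give the same constant, result is that constant; if they differ, result is NAC (not-a-constant).
Path A: 19, Path B: 19 -> equal
Result: constant -> 19

19


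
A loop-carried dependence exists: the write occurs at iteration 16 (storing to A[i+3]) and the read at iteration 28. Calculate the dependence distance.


Distance = read iteration - write iteration
= 28 - 16 = 12

12


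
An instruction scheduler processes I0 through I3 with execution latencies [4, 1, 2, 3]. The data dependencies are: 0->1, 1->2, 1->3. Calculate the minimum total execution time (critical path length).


Compute longest path through dependency graph: dist(Ik) = max over predecessors of dist + latency(Ik).
dist(I0) = latency 4 = 4
dist(I1) = dist(I0) + 1 = 4 + 1 = 5
dist(I2) = dist(I1) + 2 = 5 + 2 = 7
dist(I3) = dist(I1) + 3 = 5 + 3 = 8
Critical path = max dist = 8

8


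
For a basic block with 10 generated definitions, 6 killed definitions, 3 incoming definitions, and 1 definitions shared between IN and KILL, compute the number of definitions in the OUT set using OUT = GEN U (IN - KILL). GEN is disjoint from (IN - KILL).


IN - KILL: 3 - 1 = 2 surviving definitions
OUT = GEN + surviving = 10 + 2 = 12

12


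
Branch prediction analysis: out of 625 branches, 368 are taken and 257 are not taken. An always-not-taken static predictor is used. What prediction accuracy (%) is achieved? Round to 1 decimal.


Predictor: always-not-taken
Correct predictions = 257
Accuracy = 257 / 625 * 100 = 41.1%

41.1


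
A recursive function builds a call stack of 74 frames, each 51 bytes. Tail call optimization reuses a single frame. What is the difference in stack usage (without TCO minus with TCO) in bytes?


Without TCO: 74 * 51 = 3774 bytes
With TCO: reuse 1 frame = 51 bytes
Savings = 3774 - 51 = 3723

3723


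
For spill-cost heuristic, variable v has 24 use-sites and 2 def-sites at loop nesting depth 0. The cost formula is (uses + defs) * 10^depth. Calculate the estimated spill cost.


uses + defs = 24 + 2 = 26
10^0 = 1
Spill cost = 26 * 1 = 26

26


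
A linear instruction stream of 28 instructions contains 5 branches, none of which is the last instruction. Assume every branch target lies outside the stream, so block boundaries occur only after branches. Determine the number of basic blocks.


With no in-sequence branch targets, the leaders are the first instruction plus the instruction after each branch.
Number of basic blocks = branches + 1
= 5 + 1 = 6

6


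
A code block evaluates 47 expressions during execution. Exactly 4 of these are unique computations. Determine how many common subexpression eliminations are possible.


CSE count = total expressions - unique expressions
= 47 - 4 = 43

43


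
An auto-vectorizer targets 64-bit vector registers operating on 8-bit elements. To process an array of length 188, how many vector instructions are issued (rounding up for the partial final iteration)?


Width = 64 / 8 = 8 elements per vector op
Iterations = ceil(188 / 8) = 24

24


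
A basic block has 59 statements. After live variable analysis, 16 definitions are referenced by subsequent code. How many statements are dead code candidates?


Dead code = total statements - live definitions
= 59 - 16 = 43

43


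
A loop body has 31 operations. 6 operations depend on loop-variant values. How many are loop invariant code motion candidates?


Invariant candidates = total - loop-dependent
= 31 - 6 = 25

25


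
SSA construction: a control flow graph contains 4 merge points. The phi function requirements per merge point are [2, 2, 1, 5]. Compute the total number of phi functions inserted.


Total phi functions = sum of phi functions at each join node
= 2 + 2 + 1 + 5 = 10

10


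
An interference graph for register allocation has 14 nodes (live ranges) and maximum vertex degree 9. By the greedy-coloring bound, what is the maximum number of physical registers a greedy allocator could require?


Greedy coloring never needs more than (max_degree + 1) colors: when coloring a vertex, at most max_degree neighbors are already colored.
Upper bound = 9 + 1 = 10

10


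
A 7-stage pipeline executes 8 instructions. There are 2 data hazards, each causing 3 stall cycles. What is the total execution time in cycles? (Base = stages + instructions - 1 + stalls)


Base cycles = 7 + 8 - 1 = 14
Total stalls = 2 * 3 = 6
Total = 14 + 6 = 20

20


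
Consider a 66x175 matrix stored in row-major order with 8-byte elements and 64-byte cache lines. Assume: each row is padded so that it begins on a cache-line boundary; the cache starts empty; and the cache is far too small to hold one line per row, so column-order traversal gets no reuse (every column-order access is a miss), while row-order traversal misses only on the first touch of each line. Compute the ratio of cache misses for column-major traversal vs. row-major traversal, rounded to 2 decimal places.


Each row occupies 175 * 8 = 1400 bytes and starts on a line boundary, so it spans ceil(1400 / 64) = 22 cache lines.
Row-major traversal misses (one per line touched): 66 * ceil(175 * 8 / 64) = 1452
Column-major traversal misses (no reuse, every access misses): 66 * 175 = 11550
Ratio = 11550 / 1452 = 7.95

7.95


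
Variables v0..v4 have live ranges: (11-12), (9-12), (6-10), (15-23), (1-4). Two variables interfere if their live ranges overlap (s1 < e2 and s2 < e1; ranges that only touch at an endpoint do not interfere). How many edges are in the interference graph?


Check all pairs for overlapping intervals.
Two intervals (s1,e1) and (s2,e2) overlap if s1 < e2 and s2 < e1.
v0 (11-12) vs v1..v4: overlaps v1 -> 1
v1 (9-12) vs v2..v4: overlaps v2 -> 1
v2 (6-10) vs v3..v4: overlaps none -> 0
v3 (15-23) vs v4: overlaps none -> 0
Total overlapping pairs = 1 + 1 + 0 + 0 = 2

2


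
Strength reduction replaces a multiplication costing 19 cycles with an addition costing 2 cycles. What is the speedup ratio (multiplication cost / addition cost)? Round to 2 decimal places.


Ratio = mult_cost / add_cost = 19 / 2 = 9.5

9.5


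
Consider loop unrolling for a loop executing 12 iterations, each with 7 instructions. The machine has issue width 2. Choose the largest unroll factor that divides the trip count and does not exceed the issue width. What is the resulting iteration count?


Largest divisor of 12 <= 2 is 2
New iterations = 12 / 2 = 6

6


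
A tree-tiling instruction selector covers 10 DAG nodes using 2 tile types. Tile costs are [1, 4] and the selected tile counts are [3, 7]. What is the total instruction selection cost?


Total cost = sum(count_i * cost_i)
= 3*1 + 7*4
= 31

31


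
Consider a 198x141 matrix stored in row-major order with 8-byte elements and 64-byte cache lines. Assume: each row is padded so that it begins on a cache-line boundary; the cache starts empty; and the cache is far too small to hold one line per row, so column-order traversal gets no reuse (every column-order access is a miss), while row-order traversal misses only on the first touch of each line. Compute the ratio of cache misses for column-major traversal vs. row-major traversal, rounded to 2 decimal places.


Each row occupies 141 * 8 = 1128 bytes and starts on a line boundary, so it spans ceil(1128 / 64) = 18 cache lines.
Row-major traversal misses (one per line touched): 198 * ceil(141 * 8 / 64) = 3564
Column-major traversal misses (no reuse, every access misses): 198 * 141 = 27918
Ratio = 27918 / 3564 = 7.83

7.83


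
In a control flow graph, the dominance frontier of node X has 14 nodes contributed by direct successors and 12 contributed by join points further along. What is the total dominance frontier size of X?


DF(X) = direct successor contributions + join point contributions
= 14 + 12 = 26

26


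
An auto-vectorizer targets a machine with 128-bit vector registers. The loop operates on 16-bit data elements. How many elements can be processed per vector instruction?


Width = SIMD bits / data type bits
= 128 / 16 = 8

8


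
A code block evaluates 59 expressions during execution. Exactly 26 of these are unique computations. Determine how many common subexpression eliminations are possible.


CSE count = total expressions - unique expressions
= 59 - 26 = 33

33


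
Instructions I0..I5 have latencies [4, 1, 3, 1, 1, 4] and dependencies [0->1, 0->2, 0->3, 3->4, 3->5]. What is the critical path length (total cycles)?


Compute longest path through dependency graph: dist(Ik) = max over predecessors of dist + latency(Ik).
dist(I0) = latency 4 = 4
dist(I1) = dist(I0) + 1 = 4 + 1 = 5
dist(I2) = dist(I0) + 3 = 4 + 3 = 7
dist(I3) = dist(I0) + 1 = 4 + 1 = 5
dist(I4) = dist(I3) + 1 = 5 + 1 = 6
dist(I5) = dist(I3) + 4 = 5 + 4 = 9
Critical path = max dist = 9

9


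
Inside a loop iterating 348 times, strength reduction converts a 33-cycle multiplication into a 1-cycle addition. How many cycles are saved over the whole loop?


Per-iteration saving = 33 - 1 = 32
Total saved = 348 * 32 = 11136

11136


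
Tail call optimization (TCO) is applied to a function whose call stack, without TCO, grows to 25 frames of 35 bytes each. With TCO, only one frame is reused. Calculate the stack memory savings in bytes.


Without TCO: 25 * 35 = 875 bytes
With TCO: reuse 1 frame = 35 bytes
Savings = 875 - 35 = 840

840


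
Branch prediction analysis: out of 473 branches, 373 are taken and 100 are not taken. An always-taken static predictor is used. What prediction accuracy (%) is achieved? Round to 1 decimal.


Predictor: always-taken
Correct predictions = 373
Accuracy = 373 / 473 * 100 = 78.9%

78.9


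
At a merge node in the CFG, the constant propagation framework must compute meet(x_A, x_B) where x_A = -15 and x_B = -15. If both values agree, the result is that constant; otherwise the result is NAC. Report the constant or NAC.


Meet operation: if both paths give the same constant, result is that constant; if they differ, result is NAC (not-a-constant).
Path A: -15, Path B: -15 -> equal
Result: constant -> -15

-15


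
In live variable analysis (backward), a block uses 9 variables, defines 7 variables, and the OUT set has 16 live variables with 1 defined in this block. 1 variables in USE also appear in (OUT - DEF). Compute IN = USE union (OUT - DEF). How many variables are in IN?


OUT - DEF: 16 - 1 = 15
|IN| = |USE| + |OUT - DEF| - |USE ∩ (OUT - DEF)| = 9 + 15 - 1 = 23

23


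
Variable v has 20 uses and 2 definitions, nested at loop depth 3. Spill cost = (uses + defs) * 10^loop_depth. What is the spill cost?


uses + defs = 20 + 2 = 22
10^3 = 1000
Spill cost = 22 * 1000 = 22000

22000


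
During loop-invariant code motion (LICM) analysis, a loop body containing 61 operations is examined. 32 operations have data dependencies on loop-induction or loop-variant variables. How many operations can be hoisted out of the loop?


Invariant candidates = total - loop-dependent
= 61 - 32 = 29

29


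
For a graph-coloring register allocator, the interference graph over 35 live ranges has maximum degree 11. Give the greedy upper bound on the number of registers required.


Greedy coloring never needs more than (max_degree + 1) colors: when coloring a vertex, at most max_degree neighbors are already colored.
Upper bound = 11 + 1 = 12

12


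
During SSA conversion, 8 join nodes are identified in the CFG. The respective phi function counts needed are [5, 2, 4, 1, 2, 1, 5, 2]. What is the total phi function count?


Total phi functions = sum of phi functions at each join node
= 5 + 2 + 4 + 1 + 2 + 1 + 5 + 2 = 22

22


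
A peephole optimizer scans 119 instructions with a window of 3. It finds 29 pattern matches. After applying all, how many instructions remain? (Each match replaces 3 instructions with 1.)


Each match removes 2 instructions.
Total removed = 29 * 2 = 58
Remaining = 119 - 58 = 61

61


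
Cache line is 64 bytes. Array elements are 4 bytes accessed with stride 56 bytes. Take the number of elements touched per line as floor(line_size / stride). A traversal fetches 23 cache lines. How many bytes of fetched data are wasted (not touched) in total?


Elements per line = floor(64 / 56) = 1
Bytes used per line = 1 * 4 = 4
Wasted per line = 64 - 4 = 60
Total wasted = 60 * 23 = 1380

1380


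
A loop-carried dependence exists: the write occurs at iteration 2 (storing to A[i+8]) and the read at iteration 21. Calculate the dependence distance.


Distance = read iteration - write iteration
= 21 - 2 = 19

19


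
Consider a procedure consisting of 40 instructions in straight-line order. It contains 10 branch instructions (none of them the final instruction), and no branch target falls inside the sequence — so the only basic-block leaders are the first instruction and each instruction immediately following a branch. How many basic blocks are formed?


With no in-sequence branch targets, the leaders are the first instruction plus the instruction after each branch.
Number of basic blocks = branches + 1
= 10 + 1 = 11

11


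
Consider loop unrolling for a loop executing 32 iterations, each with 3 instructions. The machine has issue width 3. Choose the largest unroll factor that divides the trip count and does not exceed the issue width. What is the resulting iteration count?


Largest divisor of 32 <= 3 is 2
New iterations = 32 / 2 = 16

16


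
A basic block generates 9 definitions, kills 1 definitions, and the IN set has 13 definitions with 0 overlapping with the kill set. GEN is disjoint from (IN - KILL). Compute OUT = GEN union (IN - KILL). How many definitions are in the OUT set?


IN - KILL: 13 - 0 = 13 surviving definitions
OUT = GEN + surviving = 9 + 13 = 22

22


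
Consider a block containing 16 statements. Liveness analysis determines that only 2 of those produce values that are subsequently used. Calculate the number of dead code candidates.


Dead code = total statements - live definitions
= 16 - 2 = 14

14


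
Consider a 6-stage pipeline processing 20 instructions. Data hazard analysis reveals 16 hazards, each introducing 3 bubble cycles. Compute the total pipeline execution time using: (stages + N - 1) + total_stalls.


Base cycles = 6 + 20 - 1 = 25
Total stalls = 16 * 3 = 48
Total = 25 + 48 = 73

73


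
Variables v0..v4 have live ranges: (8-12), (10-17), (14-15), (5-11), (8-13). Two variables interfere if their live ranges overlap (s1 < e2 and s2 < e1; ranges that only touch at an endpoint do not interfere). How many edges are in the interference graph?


Check all pairs for overlapping intervals.
Two intervals (s1,e1) and (s2,e2) overlap if s1 < e2 and s2 < e1.
v0 (8-12) vs v1..v4: overlaps v1, v3, v4 -> 3
v1 (10-17) vs v2..v4: overlaps v2, v3, v4 -> 3
v2 (14-15) vs v3..v4: overlaps none -> 0
v3 (5-11) vs v4: overlaps v4 -> 1
Total overlapping pairs = 3 + 3 + 0 + 1 = 7

7


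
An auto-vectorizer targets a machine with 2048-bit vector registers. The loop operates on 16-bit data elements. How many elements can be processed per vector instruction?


Width = SIMD bits / data type bits
= 2048 / 16 = 128

128


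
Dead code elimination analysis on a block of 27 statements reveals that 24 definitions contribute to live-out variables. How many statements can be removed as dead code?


Dead code = total statements - live definitions
= 27 - 24 = 3

3


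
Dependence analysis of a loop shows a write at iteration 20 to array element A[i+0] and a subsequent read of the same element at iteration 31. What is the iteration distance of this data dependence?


Distance = read iteration - write iteration
= 31 - 20 = 11

11


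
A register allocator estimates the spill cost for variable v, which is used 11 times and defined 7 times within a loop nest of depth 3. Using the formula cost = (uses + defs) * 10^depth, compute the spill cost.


uses + defs = 11 + 7 = 18
10^3 = 1000
Spill cost = 18 * 1000 = 18000

18000


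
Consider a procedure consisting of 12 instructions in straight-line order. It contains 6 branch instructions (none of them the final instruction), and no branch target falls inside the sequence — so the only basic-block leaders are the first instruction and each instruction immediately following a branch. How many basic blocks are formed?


With no in-sequence branch targets, the leaders are the first instruction plus the instruction after each branch.
Number of basic blocks = branches + 1
= 6 + 1 = 7

7


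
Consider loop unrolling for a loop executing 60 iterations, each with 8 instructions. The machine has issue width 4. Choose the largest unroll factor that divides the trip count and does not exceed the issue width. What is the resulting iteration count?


Largest divisor of 60 <= 4 is 4
New iterations = 60 / 4 = 15

15


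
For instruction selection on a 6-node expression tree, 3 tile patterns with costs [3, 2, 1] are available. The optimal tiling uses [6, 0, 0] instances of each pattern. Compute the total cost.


Total cost = sum(count_i * cost_i)
= 6*3 + 0*2 + 0*1
= 18

18


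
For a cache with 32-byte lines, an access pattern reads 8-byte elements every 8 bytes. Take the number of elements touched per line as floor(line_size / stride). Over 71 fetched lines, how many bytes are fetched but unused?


Elements per line = floor(32 / 8) = 4
Bytes used per line = 4 * 8 = 32
Wasted per line = 32 - 32 = 0
Total wasted = 0 * 71 = 0

0


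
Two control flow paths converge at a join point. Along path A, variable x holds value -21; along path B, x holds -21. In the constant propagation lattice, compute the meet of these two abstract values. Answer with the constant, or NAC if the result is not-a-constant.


Meet operation: if both paths give the same constant, result is that constant; if they differ, result is NAC (not-a-constant).
Path A: -21, Path B: -21 -> equal
Result: constant -> -21

-21


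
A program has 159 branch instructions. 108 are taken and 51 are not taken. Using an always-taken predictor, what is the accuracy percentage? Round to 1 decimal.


Predictor: always-taken
Correct predictions = 108
Accuracy = 108 / 159 * 100 = 67.9%

67.9


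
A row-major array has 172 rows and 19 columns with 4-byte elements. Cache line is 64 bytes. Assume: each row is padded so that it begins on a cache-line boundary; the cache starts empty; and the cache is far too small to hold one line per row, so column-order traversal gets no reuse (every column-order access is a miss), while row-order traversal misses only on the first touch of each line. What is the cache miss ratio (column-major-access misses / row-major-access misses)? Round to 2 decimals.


Each row occupies 19 * 4 = 76 bytes and starts on a line boundary, so it spans ceil(76 / 64) = 2 cache lines.
Row-major traversal misses (one per line touched): 172 * ceil(19 * 4 / 64) = 344
Column-major traversal misses (no reuse, every access misses): 172 * 19 = 3268
Ratio = 3268 / 344 = 9.5

9.5


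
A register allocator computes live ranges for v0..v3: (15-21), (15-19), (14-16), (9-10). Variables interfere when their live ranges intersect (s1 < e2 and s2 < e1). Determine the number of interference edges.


Check all pairs for overlapping intervals.
Two intervals (s1,e1) and (s2,e2) overlap if s1 < e2 and s2 < e1.
v0 (15-21) vs v1..v3: overlaps v1, v2 -> 2
v1 (15-19) vs v2..v3: overlaps v2 -> 1
v2 (14-16) vs v3: overlaps none -> 0
Total overlapping pairs = 2 + 1 + 0 = 3

3


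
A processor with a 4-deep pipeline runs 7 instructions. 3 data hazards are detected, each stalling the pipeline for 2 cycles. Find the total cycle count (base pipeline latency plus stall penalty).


Base cycles = 4 + 7 - 1 = 10
Total stalls = 3 * 2 = 6
Total = 10 + 6 = 16

16


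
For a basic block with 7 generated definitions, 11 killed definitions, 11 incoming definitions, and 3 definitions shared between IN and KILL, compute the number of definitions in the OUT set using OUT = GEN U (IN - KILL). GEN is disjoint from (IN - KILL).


IN - KILL: 11 - 3 = 8 surviving definitions
OUT = GEN + surviving = 7 + 8 = 15

15


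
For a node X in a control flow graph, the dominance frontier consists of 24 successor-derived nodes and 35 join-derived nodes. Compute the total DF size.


DF(X) = direct successor contributions + join point contributions
= 24 + 35 = 59

59


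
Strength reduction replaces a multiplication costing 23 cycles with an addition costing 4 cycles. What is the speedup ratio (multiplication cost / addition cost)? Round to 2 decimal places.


Ratio = mult_cost / add_cost = 23 / 4 = 5.75

5.75


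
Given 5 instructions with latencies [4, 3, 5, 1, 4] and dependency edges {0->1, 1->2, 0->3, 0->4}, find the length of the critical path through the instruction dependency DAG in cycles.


Compute longest path through dependency graph: dist(Ik) = max over predecessors of dist + latency(Ik).
dist(I0) = latency 4 = 4
dist(I1) = dist(I0) + 3 = 4 + 3 = 7
dist(I2) = dist(I1) + 5 = 7 + 5 = 12
dist(I3) = dist(I0) + 1 = 4 + 1 = 5
dist(I4) = dist(I0) + 4 = 4 + 4 = 8
Critical path = max dist = 12

12


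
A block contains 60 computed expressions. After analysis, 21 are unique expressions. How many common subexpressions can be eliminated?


CSE count = total expressions - unique expressions
= 60 - 21 = 39

39


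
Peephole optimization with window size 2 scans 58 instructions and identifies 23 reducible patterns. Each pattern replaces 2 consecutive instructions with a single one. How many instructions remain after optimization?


Each match removes 1 instructions.
Total removed = 23 * 1 = 23
Remaining = 58 - 23 = 35

35


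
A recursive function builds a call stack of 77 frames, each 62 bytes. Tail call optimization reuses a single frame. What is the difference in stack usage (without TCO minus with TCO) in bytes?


Without TCO: 77 * 62 = 4774 bytes
With TCO: reuse 1 frame = 62 bytes
Savings = 4774 - 62 = 4712

4712


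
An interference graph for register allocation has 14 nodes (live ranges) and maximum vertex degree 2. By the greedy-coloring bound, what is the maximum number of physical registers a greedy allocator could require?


Greedy coloring never needs more than (max_degree + 1) colors: when coloring a vertex, at most max_degree neighbors are already colored.
Upper bound = 2 + 1 = 3

3


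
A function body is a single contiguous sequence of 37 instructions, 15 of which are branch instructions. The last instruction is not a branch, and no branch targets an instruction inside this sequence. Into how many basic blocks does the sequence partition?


With no in-sequence branch targets, the leaders are the first instruction plus the instruction after each branch.
Number of basic blocks = branches + 1
= 15 + 1 = 16

16


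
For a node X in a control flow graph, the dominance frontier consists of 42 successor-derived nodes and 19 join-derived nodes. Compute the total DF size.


DF(X) = direct successor contributions + join point contributions
= 42 + 19 = 61

61


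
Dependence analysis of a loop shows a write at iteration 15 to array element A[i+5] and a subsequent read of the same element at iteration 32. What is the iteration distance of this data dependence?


Distance = read iteration - write iteration
= 32 - 15 = 17

17


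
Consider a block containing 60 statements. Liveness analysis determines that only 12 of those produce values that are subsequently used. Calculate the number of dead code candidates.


Dead code = total statements - live definitions
= 60 - 12 = 48

48


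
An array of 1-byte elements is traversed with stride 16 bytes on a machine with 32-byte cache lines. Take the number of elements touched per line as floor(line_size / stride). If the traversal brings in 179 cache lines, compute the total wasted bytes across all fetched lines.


Elements per line = floor(32 / 16) = 2
Bytes used per line = 2 * 1 = 2
Wasted per line = 32 - 2 = 30
Total wasted = 30 * 179 = 5370

5370


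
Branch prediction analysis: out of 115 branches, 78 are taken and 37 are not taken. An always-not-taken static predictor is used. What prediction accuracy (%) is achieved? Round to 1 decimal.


Predictor: always-not-taken
Correct predictions = 37
Accuracy = 37 / 115 * 100 = 32.2%

32.2


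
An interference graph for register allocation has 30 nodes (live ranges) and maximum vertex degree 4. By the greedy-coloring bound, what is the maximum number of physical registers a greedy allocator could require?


Greedy coloring never needs more than (max_degree + 1) colors: when coloring a vertex, at most max_degree neighbors are already colored.
Upper bound = 4 + 1 = 5

5


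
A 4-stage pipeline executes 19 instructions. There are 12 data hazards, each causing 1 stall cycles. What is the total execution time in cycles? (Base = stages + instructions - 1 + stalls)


Base cycles = 4 + 19 - 1 = 22
Total stalls = 12 * 1 = 12
Total = 22 + 12 = 34

34


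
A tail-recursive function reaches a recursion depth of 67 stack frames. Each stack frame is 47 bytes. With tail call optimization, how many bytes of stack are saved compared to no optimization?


Without TCO: 67 * 47 = 3149 bytes
With TCO: reuse 1 frame = 47 bytes
Savings = 3149 - 47 = 3102

3102


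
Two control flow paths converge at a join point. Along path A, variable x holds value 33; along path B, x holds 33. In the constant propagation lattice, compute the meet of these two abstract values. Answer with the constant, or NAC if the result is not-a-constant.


Meet operation: if both paths give the same constant, result is that constant; if they differ, result is NAC (not-a-constant).
Path A: 33, Path B: 33 -> equal
Result: constant -> 33

33


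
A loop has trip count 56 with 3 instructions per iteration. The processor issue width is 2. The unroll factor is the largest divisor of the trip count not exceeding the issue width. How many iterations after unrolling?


Largest divisor of 56 <= 2 is 2
New iterations = 56 / 2 = 28

28


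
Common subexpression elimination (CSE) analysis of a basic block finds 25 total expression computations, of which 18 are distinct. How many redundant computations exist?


CSE count = total expressions - unique expressions
= 25 - 18 = 7

7


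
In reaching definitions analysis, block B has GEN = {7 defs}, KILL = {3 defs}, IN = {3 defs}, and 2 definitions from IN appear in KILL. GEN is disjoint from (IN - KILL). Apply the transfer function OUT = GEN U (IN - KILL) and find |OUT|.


IN - KILL: 3 - 2 = 1 surviving definitions
OUT = GEN + surviving = 7 + 1 = 8

8


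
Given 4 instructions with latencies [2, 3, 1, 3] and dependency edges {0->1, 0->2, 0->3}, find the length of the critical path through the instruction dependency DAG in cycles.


Compute longest path through dependency graph: dist(Ik) = max over predecessors of dist + latency(Ik).
dist(I0) = latency 2 = 2
dist(I1) = dist(I0) + 3 = 2 + 3 = 5
dist(I2) = dist(I0) + 1 = 2 + 1 = 3
dist(I3) = dist(I0) + 3 = 2 + 3 = 5
Critical path = max dist = 5

5


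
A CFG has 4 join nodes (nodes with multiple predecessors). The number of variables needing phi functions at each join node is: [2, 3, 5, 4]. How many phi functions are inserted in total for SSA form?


Total phi functions = sum of phi functions at each join node
= 2 + 3 + 5 + 4 = 14

14


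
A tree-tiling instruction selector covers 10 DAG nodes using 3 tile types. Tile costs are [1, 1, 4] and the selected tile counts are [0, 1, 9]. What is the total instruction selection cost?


Total cost = sum(count_i * cost_i)
= 0*1 + 1*1 + 9*4
= 37

37


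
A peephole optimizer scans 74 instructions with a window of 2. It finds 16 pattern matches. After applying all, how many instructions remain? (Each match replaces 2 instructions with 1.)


Each match removes 1 instructions.
Total removed = 16 * 1 = 16
Remaining = 74 - 16 = 58

58


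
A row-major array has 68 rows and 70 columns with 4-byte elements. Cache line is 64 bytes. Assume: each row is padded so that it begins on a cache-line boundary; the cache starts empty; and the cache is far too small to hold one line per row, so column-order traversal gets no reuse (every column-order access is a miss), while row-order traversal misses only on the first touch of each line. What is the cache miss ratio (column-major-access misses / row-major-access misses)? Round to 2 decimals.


Each row occupies 70 * 4 = 280 bytes and starts on a line boundary, so it spans ceil(280 / 64) = 5 cache lines.
Row-major traversal misses (one per line touched): 68 * ceil(70 * 4 / 64) = 340
Column-major traversal misses (no reuse, every access misses): 68 * 70 = 4760
Ratio = 4760 / 340 = 14.0

14.0


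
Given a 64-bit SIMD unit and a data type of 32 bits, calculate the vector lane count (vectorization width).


Width = SIMD bits / data type bits
= 64 / 32 = 2

2


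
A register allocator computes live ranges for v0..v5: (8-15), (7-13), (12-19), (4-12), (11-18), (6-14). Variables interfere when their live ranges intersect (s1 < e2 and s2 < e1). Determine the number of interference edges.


Check all pairs for overlapping intervals.
Two intervals (s1,e1) and (s2,e2) overlap if s1 < e2 and s2 < e1.
v0 (8-15) vs v1..v5: overlaps v1, v2, v3, v4, v5 -> 5
v1 (7-13) vs v2..v5: overlaps v2, v3, v4, v5 -> 4
v2 (12-19) vs v3..v5: overlaps v4, v5 -> 2
v3 (4-12) vs v4..v5: overlaps v4, v5 -> 2
v4 (11-18) vs v5: overlaps v5 -> 1
Total overlapping pairs = 5 + 4 + 2 + 2 + 1 = 14

14


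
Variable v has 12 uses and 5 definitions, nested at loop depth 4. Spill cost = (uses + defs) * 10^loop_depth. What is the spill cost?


uses + defs = 12 + 5 = 17
10^4 = 10000
Spill cost = 17 * 10000 = 170000

170000


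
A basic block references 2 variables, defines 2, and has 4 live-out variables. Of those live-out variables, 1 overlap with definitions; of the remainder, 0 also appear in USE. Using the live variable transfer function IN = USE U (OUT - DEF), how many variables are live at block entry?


OUT - DEF: 4 - 1 = 3
|IN| = |USE| + |OUT - DEF| - |USE ∩ (OUT - DEF)| = 2 + 3 - 0 = 5

5


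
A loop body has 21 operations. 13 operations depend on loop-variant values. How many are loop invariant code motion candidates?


Invariant candidates = total - loop-dependent
= 21 - 13 = 8

8


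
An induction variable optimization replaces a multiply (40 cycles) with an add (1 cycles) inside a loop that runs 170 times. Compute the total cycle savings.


Per-iteration saving = 40 - 1 = 39
Total saved = 170 * 39 = 6630

6630


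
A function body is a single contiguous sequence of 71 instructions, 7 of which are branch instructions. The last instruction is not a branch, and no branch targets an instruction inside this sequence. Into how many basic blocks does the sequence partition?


With no in-sequence branch targets, the leaders are the first instruction plus the instruction after each branch.
Number of basic blocks = branches + 1
= 7 + 1 = 8

8


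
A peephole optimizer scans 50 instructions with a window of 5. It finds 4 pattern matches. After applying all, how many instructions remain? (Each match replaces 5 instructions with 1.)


Each match removes 4 instructions.
Total removed = 4 * 4 = 16
Remaining = 50 - 16 = 34

34


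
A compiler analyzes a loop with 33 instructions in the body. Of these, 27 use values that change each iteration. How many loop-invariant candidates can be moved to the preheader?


Invariant candidates = total - loop-dependent
= 33 - 27 = 6

6


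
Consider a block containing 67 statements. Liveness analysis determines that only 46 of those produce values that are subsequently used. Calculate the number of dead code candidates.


Dead code = total statements - live definitions
= 67 - 46 = 21

21


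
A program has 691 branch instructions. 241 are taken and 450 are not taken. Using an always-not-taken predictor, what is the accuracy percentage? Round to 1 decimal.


Predictor: always-not-taken
Correct predictions = 450
Accuracy = 450 / 691 * 100 = 65.1%

65.1


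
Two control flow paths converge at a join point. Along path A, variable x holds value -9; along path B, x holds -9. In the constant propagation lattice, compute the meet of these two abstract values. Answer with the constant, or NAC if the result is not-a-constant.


Meet operation: if both paths give the same constant, result is that constant; if they differ, result is NAC (not-a-constant).
Path A: -9, Path B: -9 -> equal
Result: constant -> -9

-9


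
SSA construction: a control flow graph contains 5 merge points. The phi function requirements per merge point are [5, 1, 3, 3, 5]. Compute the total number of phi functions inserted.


Total phi functions = sum of phi functions at each join node
= 5 + 1 + 3 + 3 + 5 = 17

17


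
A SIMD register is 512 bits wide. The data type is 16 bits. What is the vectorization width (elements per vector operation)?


Width = SIMD bits / data type bits
= 512 / 16 = 32

32


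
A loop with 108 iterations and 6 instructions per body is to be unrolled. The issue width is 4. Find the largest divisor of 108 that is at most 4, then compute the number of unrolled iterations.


Largest divisor of 108 <= 4 is 4
New iterations = 108 / 4 = 27

27


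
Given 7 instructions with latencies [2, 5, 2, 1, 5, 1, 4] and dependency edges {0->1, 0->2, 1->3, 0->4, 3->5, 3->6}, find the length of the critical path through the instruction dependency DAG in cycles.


Compute longest path through dependency graph: dist(Ik) = max over predecessors of dist + latency(Ik).
dist(I0) = latency 2 = 2
dist(I1) = dist(I0) + 5 = 2 + 5 = 7
dist(I2) = dist(I0) + 2 = 2 + 2 = 4
dist(I3) = dist(I1) + 1 = 7 + 1 = 8
dist(I4) = dist(I0) + 5 = 2 + 5 = 7
dist(I5) = dist(I3) + 1 = 8 + 1 = 9
dist(I6) = dist(I3) + 4 = 8 + 4 = 12
Critical path = max dist = 12

12


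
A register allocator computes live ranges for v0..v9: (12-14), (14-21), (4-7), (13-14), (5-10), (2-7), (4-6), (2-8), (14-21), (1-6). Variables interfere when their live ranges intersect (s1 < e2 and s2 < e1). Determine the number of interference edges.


Check all pairs for overlapping intervals.
Two intervals (s1,e1) and (s2,e2) overlap if s1 < e2 and s2 < e1.
v0 (12-14) vs v1..v9: overlaps v3 -> 1
v1 (14-21) vs v2..v9: overlaps v8 -> 1
v2 (4-7) vs v3..v9: overlaps v4, v5, v6, v7, v9 -> 5
v3 (13-14) vs v4..v9: overlaps none -> 0
v4 (5-10) vs v5..v9: overlaps v5, v6, v7, v9 -> 4
v5 (2-7) vs v6..v9: overlaps v6, v7, v9 -> 3
v6 (4-6) vs v7..v9: overlaps v7, v9 -> 2
v7 (2-8) vs v8..v9: overlaps v9 -> 1
v8 (14-21) vs v9: overlaps none -> 0
Total overlapping pairs = 1 + 1 + 5 + 0 + 4 + 3 + 2 + 1 + 0 = 17

17


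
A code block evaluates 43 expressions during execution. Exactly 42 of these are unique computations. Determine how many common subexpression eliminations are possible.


CSE count = total expressions - unique expressions
= 43 - 42 = 1

1


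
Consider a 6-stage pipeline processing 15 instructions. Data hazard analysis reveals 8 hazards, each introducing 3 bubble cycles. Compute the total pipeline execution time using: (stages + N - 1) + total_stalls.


Base cycles = 6 + 15 - 1 = 20
Total stalls = 8 * 3 = 24
Total = 20 + 24 = 44

44


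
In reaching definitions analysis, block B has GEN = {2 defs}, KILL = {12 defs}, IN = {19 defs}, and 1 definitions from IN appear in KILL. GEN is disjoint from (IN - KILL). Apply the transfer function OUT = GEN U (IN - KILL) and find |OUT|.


IN - KILL: 19 - 1 = 18 surviving definitions
OUT = GEN + surviving = 2 + 18 = 20

20
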